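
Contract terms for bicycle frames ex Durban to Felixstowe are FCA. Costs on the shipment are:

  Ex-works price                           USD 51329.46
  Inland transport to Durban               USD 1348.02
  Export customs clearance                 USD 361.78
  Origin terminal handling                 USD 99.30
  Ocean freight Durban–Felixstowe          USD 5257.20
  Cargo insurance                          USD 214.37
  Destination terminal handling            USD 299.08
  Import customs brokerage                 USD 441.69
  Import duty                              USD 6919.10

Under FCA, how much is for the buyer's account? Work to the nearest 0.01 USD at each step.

Buyer's account: USD 13230.74

FCA: the seller delivers export-cleared goods to the carrier; the buyer bears costs from that point.
Seller's account: goods 51329.46 + inland to port 1348.02 + export clearance 361.78 = 53039.26
Buyer's account: origin terminal 99.30 + freight 5257.20 + insurance 214.37 + destination terminal 299.08 + brokerage 441.69 + duty 6919.10 = 13230.74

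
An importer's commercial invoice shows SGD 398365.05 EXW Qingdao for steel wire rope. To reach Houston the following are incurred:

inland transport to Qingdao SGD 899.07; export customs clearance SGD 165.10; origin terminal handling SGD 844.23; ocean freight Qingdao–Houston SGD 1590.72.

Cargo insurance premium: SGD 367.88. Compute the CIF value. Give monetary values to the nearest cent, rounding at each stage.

CIF = EXW price + pre-shipment costs + freight + insurance
CIF = 398365.05 + 899.07 + 165.10 + 844.23 + 1590.72 + 367.88 = 402232.05

CIF value: SGD 402232.05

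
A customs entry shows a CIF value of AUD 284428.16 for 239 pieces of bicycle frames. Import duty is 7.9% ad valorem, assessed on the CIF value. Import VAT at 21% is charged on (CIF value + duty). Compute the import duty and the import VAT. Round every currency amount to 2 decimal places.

Import duty = 284428.16 × 7.9% = 22469.82
VAT base = CIF + duty = 284428.16 + 22469.82 = 306897.98
Import VAT = 306897.98 × 21% = 64448.58

Import duty: AUD 22469.82; import VAT: AUD 64448.58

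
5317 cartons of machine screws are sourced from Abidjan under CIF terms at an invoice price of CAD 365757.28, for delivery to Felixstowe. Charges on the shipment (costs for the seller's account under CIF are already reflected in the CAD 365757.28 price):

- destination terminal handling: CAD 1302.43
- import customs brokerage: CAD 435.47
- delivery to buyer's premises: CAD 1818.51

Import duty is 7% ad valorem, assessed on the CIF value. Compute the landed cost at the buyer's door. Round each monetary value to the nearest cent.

Total landed cost: CAD 394916.70

CIF: the seller pays costs through ocean freight and marine insurance to the destination port.
The CIF price already equals the CIF value: 365757.28
Import duty = 365757.28 × 7% = 25603.01
Buyer bears: destination terminal 1302.43 + brokerage 435.47 + delivery 1818.51 + duty 25603.01 = 29159.42
Landed cost = invoice 365757.28 + 29159.42 = 394916.70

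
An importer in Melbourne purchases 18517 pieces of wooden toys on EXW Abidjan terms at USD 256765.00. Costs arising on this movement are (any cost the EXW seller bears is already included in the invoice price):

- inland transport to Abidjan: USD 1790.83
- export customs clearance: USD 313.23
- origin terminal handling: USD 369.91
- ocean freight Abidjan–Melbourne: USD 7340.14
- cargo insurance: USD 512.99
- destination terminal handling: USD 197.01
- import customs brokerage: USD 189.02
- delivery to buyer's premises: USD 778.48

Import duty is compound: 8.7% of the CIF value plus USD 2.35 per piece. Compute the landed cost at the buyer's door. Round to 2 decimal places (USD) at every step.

EXW: the seller makes goods available at their premises; the buyer bears all onward costs.
CIF value = EXW price + inland to port + export clearance + origin terminal + freight + insurance = 256765.00 + 1790.83 + 313.23 + 369.91 + 7340.14 + 512.99 = 267092.10
Ad valorem component: 267092.10 × 8.7% = 23237.01
Specific component: 18517 × 2.35 = 43514.95
Import duty = 23237.01 + 43514.95 = 66751.96
Buyer bears: inland to port 1790.83 + export clearance 313.23 + origin terminal 369.91 + freight 7340.14 + insurance 512.99 + destination terminal 197.01 + brokerage 189.02 + delivery 778.48 + duty 66751.96 = 78243.57
Landed cost = invoice 256765.00 + 78243.57 = 335008.57

Total landed cost: USD 335008.57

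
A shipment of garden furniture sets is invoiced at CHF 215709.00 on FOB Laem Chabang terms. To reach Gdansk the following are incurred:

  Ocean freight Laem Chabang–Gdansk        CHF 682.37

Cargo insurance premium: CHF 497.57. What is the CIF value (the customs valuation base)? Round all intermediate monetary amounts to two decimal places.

CIF = FOB price + freight + insurance
CIF = 215709.00 + 682.37 + 497.57 = 216888.94

CIF value: CHF 216888.94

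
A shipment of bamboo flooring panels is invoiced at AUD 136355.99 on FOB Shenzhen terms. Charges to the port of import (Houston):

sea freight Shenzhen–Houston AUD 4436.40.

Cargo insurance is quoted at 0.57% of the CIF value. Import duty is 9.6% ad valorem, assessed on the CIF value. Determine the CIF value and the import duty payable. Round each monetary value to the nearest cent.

CIF value: AUD 141599.51; import duty: AUD 13593.55

Let C be the CIF value. C = FOB price + freight + 0.57% × C
C − 0.57% × C = 136355.99 + 4436.40
0.9943 × C = 140792.39
C = 140792.39 / 0.9943 = 141599.51
Insurance premium = 0.57% × 141599.51 = 807.12
Import duty = 141599.51 × 9.6% = 13593.55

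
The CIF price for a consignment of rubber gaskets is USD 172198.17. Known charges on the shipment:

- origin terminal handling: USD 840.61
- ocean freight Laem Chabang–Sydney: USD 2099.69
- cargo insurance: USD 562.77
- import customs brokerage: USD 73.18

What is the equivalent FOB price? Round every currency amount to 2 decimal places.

FOB price: USD 169535.71

Not relevant to the conversion: origin terminal — on the seller under both CIF and FOB; already in the CIF price and stays in the FOB price. brokerage — on the buyer under both terms; not part of either seller's price.
From CIF to FOB, the seller no longer bears: freight, insurance.
FOB price = 172198.17 − 2099.69 − 562.77 = 169535.71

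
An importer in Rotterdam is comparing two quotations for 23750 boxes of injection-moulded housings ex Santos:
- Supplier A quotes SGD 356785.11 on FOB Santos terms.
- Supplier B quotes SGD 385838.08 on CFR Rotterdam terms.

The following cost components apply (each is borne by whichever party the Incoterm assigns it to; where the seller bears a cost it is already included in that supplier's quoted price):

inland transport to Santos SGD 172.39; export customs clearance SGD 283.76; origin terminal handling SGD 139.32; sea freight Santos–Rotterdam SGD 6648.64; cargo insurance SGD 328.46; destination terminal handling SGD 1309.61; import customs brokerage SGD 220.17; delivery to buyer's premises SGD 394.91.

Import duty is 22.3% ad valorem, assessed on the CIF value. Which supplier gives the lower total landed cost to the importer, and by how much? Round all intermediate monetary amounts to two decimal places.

Supplier A is cheaper by SGD 27400.50

Supplier A (FOB):
CIF value = FOB price + freight + insurance = 356785.11 + 6648.64 + 328.46 = 363762.21
Import duty = 363762.21 × 22.3% = 81118.97
Buyer bears (A): 6648.64 + 328.46 + 1309.61 + 220.17 + 394.91 = 8901.79
Landed cost (A) = invoice 356785.11 + 8901.79 + duty 81118.97 = 446805.87
Supplier B (CFR):
CIF value = CFR price + insurance = 385838.08 + 328.46 = 386166.54
Import duty = 386166.54 × 22.3% = 86115.14
Buyer bears (B): 328.46 + 1309.61 + 220.17 + 394.91 = 2253.15
Landed cost (B) = invoice 385838.08 + 2253.15 + duty 86115.14 = 474206.37
Difference = |446805.87 − 474206.37| = 27400.50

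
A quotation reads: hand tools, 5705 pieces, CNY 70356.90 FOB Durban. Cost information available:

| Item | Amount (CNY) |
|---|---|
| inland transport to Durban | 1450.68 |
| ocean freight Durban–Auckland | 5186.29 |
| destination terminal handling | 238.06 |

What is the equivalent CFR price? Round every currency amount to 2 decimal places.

CFR price: CNY 75543.19

Not relevant to the conversion: inland to port — on the seller under both FOB and CFR; already in the FOB price and stays in the CFR price. destination terminal — on the buyer under both terms; not part of either seller's price.
From FOB to CFR, the seller additionally bears: freight.
CFR price = 70356.90 + 5186.29 = 75543.19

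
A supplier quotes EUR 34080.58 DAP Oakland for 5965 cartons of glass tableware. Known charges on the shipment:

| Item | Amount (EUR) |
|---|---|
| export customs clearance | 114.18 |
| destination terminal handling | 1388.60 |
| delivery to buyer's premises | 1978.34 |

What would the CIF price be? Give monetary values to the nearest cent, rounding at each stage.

Not relevant to the conversion: export clearance — on the seller under both DAP and CIF; already in the DAP price and stays in the CIF price.
From DAP to CIF, the seller no longer bears: destination terminal, delivery.
CIF price = 34080.58 − 1388.60 − 1978.34 = 30713.64

CIF price: EUR 30713.64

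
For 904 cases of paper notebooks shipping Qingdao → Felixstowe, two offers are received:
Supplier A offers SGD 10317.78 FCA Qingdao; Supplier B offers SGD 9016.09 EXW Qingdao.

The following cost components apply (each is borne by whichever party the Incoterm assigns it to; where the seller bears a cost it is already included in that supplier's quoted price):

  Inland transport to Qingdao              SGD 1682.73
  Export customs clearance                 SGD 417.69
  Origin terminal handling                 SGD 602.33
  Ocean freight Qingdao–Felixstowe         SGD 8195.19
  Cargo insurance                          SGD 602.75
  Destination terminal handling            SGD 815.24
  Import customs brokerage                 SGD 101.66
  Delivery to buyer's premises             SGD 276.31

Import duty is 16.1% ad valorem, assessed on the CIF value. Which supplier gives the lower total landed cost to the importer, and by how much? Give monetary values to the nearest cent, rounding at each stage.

Supplier A is cheaper by SGD 927.32

Supplier A (FCA):
CIF value = FCA price + origin terminal + freight + insurance = 10317.78 + 602.33 + 8195.19 + 602.75 = 19718.05
Import duty = 19718.05 × 16.1% = 3174.61
Buyer bears (A): 602.33 + 8195.19 + 602.75 + 815.24 + 101.66 + 276.31 = 10593.48
Landed cost (A) = invoice 10317.78 + 10593.48 + duty 3174.61 = 24085.87
Supplier B (EXW):
CIF value = EXW price + inland to port + export clearance + origin terminal + freight + insurance = 9016.09 + 1682.73 + 417.69 + 602.33 + 8195.19 + 602.75 = 20516.78
Import duty = 20516.78 × 16.1% = 3303.20
Buyer bears (B): 1682.73 + 417.69 + 602.33 + 8195.19 + 602.75 + 815.24 + 101.66 + 276.31 = 12693.90
Landed cost (B) = invoice 9016.09 + 12693.90 + duty 3303.20 = 25013.19
Difference = |24085.87 − 25013.19| = 927.32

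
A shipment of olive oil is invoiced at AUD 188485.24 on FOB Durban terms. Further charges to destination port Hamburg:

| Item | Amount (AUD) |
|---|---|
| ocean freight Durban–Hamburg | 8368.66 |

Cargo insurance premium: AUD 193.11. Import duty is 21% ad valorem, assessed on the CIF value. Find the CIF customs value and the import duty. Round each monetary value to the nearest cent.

CIF = FOB price + freight + insurance
CIF = 188485.24 + 8368.66 + 193.11 = 197047.01
Import duty = 197047.01 × 21% = 41379.87

CIF value: AUD 197047.01; import duty: AUD 41379.87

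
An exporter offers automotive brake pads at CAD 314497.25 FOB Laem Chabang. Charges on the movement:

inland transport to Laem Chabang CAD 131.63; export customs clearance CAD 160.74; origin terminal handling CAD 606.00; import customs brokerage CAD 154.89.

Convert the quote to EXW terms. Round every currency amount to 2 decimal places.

EXW price: CAD 313598.88

Not relevant to the conversion: brokerage — on the buyer under both terms; not part of either seller's price.
From FOB to EXW, the seller no longer bears: inland to port, export clearance, origin terminal.
EXW price = 314497.25 − 131.63 − 160.74 − 606.00 = 313598.88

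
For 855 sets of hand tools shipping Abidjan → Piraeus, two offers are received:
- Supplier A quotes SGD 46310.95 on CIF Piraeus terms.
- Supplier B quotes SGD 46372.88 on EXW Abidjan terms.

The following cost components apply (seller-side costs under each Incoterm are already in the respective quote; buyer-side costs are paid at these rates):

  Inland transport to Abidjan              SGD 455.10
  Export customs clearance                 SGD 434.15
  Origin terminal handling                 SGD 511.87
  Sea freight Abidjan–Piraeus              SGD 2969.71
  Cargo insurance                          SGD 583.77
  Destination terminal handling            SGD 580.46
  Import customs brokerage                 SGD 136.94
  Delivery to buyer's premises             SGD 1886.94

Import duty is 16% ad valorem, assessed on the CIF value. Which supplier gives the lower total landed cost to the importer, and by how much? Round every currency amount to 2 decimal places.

Supplier A (CIF):
The CIF price already equals the CIF value: 46310.95
Import duty = 46310.95 × 16% = 7409.75
Buyer bears (A): 580.46 + 136.94 + 1886.94 = 2604.34
Landed cost (A) = invoice 46310.95 + 2604.34 + duty 7409.75 = 56325.04
Supplier B (EXW):
CIF value = EXW price + inland to port + export clearance + origin terminal + freight + insurance = 46372.88 + 455.10 + 434.15 + 511.87 + 2969.71 + 583.77 = 51327.48
Import duty = 51327.48 × 16% = 8212.40
Buyer bears (B): 455.10 + 434.15 + 511.87 + 2969.71 + 583.77 + 580.46 + 136.94 + 1886.94 = 7558.94
Landed cost (B) = invoice 46372.88 + 7558.94 + duty 8212.40 = 62144.22
Difference = |56325.04 − 62144.22| = 5819.18

Supplier A is cheaper by SGD 5819.18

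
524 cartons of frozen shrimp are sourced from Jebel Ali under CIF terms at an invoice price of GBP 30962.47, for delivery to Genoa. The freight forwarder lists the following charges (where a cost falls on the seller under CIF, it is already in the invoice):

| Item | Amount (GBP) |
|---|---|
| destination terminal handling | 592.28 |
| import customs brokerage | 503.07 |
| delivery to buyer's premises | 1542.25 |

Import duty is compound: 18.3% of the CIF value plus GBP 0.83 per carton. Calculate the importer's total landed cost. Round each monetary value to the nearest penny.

CIF: the seller pays costs through ocean freight and marine insurance to the destination port.
The CIF price already equals the CIF value: 30962.47
Ad valorem component: 30962.47 × 18.3% = 5666.13
Specific component: 524 × 0.83 = 434.92
Import duty = 5666.13 + 434.92 = 6101.05
Buyer bears: destination terminal 592.28 + brokerage 503.07 + delivery 1542.25 + duty 6101.05 = 8738.65
Landed cost = invoice 30962.47 + 8738.65 = 39701.12

Total landed cost: GBP 39701.12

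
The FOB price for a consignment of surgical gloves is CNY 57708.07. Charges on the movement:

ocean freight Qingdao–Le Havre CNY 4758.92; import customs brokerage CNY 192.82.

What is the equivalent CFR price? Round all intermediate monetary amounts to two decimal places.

CFR price: CNY 62466.99

Not relevant to the conversion: brokerage — on the buyer under both terms; not part of either seller's price.
From FOB to CFR, the seller additionally bears: freight.
CFR price = 57708.07 + 4758.92 = 62466.99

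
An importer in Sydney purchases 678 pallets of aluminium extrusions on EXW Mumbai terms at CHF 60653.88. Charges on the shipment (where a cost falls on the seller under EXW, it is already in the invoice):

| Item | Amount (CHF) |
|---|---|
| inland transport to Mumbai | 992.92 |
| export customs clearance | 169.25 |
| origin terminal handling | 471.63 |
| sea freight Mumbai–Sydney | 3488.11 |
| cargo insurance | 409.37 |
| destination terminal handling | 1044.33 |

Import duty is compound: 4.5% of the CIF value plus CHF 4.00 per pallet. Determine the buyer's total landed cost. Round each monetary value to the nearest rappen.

Total landed cost: CHF 72919.82

EXW: the seller makes goods available at their premises; the buyer bears all onward costs.
CIF value = EXW price + inland to port + export clearance + origin terminal + freight + insurance = 60653.88 + 992.92 + 169.25 + 471.63 + 3488.11 + 409.37 = 66185.16
Ad valorem component: 66185.16 × 4.5% = 2978.33
Specific component: 678 × 4.00 = 2712.00
Import duty = 2978.33 + 2712.00 = 5690.33
Buyer bears: inland to port 992.92 + export clearance 169.25 + origin terminal 471.63 + freight 3488.11 + insurance 409.37 + destination terminal 1044.33 + duty 5690.33 = 12265.94
Landed cost = invoice 60653.88 + 12265.94 = 72919.82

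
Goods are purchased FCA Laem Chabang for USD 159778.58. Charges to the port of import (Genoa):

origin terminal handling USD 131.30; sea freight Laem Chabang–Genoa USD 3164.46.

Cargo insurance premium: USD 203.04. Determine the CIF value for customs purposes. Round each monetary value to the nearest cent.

CIF = FCA price + pre-shipment costs + freight + insurance
CIF = 159778.58 + 131.30 + 3164.46 + 203.04 = 163277.38

CIF value: USD 163277.38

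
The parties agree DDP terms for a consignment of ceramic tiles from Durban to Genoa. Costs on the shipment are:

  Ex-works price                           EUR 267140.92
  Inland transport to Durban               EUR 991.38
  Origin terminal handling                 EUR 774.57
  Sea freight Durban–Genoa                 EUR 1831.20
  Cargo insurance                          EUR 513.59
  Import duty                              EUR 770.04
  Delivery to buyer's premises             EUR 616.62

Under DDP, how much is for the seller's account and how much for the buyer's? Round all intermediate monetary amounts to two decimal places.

Seller: EUR 272638.32; buyer: EUR 0.00

DDP: the seller bears all costs including import duty.
Seller's account: goods 267140.92 + inland to port 991.38 + origin terminal 774.57 + freight 1831.20 + insurance 513.59 + duty 770.04 + delivery 616.62 = 272638.32
Buyer's account: 0.00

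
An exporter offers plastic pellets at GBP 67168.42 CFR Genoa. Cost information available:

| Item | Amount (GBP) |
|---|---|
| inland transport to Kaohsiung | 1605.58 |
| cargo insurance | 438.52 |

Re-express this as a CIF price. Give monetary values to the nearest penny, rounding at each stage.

CIF price: GBP 67606.94

Not relevant to the conversion: inland to port — on the seller under both CFR and CIF; already in the CFR price and stays in the CIF price.
From CFR to CIF, the seller additionally bears: insurance.
CIF price = 67168.42 + 438.52 = 67606.94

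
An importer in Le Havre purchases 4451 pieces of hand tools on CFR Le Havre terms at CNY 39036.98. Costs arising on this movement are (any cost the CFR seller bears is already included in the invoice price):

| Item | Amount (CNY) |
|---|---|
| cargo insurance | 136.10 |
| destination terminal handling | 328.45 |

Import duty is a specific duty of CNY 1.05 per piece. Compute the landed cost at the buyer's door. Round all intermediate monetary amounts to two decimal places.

Total landed cost: CNY 44175.08

CFR: the seller pays costs through ocean freight to the destination port, but not insurance.
CIF value = CFR price + insurance = 39036.98 + 136.10 = 39173.08
Import duty = 4451 × 1.05 = 4673.55
Buyer bears: insurance 136.10 + destination terminal 328.45 + duty 4673.55 = 5138.10
Landed cost = invoice 39036.98 + 5138.10 = 44175.08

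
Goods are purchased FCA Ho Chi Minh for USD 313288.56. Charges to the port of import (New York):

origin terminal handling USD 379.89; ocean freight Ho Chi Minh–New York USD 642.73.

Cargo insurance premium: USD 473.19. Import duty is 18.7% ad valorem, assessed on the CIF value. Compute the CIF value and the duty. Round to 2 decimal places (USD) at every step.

CIF value: USD 314784.37; import duty: USD 58864.68

CIF = FCA price + pre-shipment costs + freight + insurance
CIF = 313288.56 + 379.89 + 642.73 + 473.19 = 314784.37
Import duty = 314784.37 × 18.7% = 58864.68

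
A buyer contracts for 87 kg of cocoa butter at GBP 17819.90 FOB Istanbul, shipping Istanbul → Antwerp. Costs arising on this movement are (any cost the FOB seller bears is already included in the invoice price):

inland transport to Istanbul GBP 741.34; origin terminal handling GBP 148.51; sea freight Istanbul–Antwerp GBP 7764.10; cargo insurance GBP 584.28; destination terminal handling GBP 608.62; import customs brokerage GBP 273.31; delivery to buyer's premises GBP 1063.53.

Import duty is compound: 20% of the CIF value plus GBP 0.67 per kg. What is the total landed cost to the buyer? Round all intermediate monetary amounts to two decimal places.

Total landed cost: GBP 33405.69

FOB: the seller bears costs until goods are on board at the origin port; the buyer bears freight, insurance and all costs thereafter.
Already in the invoice (seller's account under FOB): inland to port, origin terminal — exclude.
CIF value = FOB price + freight + insurance = 17819.90 + 7764.10 + 584.28 = 26168.28
Ad valorem component: 26168.28 × 20% = 5233.66
Specific component: 87 × 0.67 = 58.29
Import duty = 5233.66 + 58.29 = 5291.95
Buyer bears: freight 7764.10 + insurance 584.28 + destination terminal 608.62 + brokerage 273.31 + delivery 1063.53 + duty 5291.95 = 15585.79
Landed cost = invoice 17819.90 + 15585.79 = 33405.69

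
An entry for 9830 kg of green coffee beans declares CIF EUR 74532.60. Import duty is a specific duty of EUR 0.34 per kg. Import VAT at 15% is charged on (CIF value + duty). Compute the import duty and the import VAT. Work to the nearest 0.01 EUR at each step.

Import duty: EUR 3342.20; import VAT: EUR 11681.22

Import duty = 9830 × 0.34 = 3342.20
VAT base = CIF + duty = 74532.60 + 3342.20 = 77874.80
Import VAT = 77874.80 × 15% = 11681.22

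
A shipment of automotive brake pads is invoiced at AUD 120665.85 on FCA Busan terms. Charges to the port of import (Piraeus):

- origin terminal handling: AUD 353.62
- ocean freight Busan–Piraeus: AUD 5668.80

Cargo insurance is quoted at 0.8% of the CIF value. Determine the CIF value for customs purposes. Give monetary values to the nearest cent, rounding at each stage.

Let C be the CIF value. C = FCA price + pre-shipment costs + freight + 0.8% × C
C − 0.8% × C = 120665.85 + 353.62 + 5668.80
0.992 × C = 126688.27
C = 126688.27 / 0.992 = 127709.95
Insurance premium = 0.8% × 127709.95 = 1021.68

CIF value: AUD 127709.95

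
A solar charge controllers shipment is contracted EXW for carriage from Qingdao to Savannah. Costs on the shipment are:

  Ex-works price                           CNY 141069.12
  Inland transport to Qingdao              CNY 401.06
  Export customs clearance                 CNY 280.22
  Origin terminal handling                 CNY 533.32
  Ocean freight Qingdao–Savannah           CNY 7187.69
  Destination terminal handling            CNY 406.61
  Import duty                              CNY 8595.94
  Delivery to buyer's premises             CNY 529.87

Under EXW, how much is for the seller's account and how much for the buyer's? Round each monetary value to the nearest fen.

Seller: CNY 141069.12; buyer: CNY 17934.71

EXW: the seller makes goods available at their premises; the buyer bears all onward costs.
Seller's account: goods 141069.12 = 141069.12
Buyer's account: inland to port 401.06 + export clearance 280.22 + origin terminal 533.32 + freight 7187.69 + destination terminal 406.61 + duty 8595.94 + delivery 529.87 = 17934.71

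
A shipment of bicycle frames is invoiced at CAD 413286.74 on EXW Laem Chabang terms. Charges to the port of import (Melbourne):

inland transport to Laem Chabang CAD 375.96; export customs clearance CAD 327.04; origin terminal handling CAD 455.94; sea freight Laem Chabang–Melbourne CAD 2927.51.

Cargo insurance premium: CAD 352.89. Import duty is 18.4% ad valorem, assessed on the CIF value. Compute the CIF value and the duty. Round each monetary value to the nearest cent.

CIF = EXW price + pre-shipment costs + freight + insurance
CIF = 413286.74 + 375.96 + 327.04 + 455.94 + 2927.51 + 352.89 = 417726.08
Import duty = 417726.08 × 18.4% = 76861.60

CIF value: CAD 417726.08; import duty: CAD 76861.60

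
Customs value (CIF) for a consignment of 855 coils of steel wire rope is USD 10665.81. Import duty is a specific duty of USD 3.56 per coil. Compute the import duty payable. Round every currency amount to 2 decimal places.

Import duty: USD 3043.80

Import duty = 855 × 3.56 = 3043.80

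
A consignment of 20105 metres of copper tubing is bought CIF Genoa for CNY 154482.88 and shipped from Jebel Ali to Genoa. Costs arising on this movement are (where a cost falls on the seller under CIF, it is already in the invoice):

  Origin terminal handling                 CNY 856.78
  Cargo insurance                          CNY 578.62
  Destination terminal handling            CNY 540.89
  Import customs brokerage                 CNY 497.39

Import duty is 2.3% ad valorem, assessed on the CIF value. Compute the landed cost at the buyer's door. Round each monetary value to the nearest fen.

Total landed cost: CNY 159074.27

CIF: the seller pays costs through ocean freight and marine insurance to the destination port.
Already in the invoice (seller's account under CIF): origin terminal, insurance — exclude.
The CIF price already equals the CIF value: 154482.88
Import duty = 154482.88 × 2.3% = 3553.11
Buyer bears: destination terminal 540.89 + brokerage 497.39 + duty 3553.11 = 4591.39
Landed cost = invoice 154482.88 + 4591.39 = 159074.27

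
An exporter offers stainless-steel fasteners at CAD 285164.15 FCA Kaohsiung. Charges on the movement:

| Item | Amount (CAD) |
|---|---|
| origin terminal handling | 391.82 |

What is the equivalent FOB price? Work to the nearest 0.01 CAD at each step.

From FCA to FOB, the seller additionally bears: origin terminal.
FOB price = 285164.15 + 391.82 = 285555.97

FOB price: CAD 285555.97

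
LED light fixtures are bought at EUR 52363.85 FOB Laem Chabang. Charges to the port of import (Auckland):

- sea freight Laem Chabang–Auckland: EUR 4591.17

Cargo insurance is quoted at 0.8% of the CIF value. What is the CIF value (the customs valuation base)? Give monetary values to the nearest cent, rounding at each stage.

CIF value: EUR 57414.33

Let C be the CIF value. C = FOB price + freight + 0.8% × C
C − 0.8% × C = 52363.85 + 4591.17
0.992 × C = 56955.02
C = 56955.02 / 0.992 = 57414.33
Insurance premium = 0.8% × 57414.33 = 459.31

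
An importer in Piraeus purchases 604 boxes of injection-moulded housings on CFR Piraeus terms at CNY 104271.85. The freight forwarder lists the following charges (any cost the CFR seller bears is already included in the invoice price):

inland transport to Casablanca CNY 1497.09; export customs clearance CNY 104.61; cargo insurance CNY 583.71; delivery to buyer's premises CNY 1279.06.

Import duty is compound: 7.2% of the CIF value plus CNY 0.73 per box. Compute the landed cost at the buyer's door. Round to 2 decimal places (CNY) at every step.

CFR: the seller pays costs through ocean freight to the destination port, but not insurance.
Already in the invoice (seller's account under CFR): inland to port, export clearance — exclude.
CIF value = CFR price + insurance = 104271.85 + 583.71 = 104855.56
Ad valorem component: 104855.56 × 7.2% = 7549.60
Specific component: 604 × 0.73 = 440.92
Import duty = 7549.60 + 440.92 = 7990.52
Buyer bears: insurance 583.71 + delivery 1279.06 + duty 7990.52 = 9853.29
Landed cost = invoice 104271.85 + 9853.29 = 114125.14

Total landed cost: CNY 114125.14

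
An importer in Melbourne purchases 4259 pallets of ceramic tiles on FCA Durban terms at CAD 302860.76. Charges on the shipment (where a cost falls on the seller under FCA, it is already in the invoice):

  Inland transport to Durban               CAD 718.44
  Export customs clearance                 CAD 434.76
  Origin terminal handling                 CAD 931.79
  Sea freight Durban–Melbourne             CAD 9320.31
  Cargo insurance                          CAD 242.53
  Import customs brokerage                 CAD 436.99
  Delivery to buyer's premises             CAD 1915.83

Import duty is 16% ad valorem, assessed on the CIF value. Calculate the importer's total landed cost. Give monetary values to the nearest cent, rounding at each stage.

FCA: the seller delivers export-cleared goods to the carrier; the buyer bears costs from that point.
Already in the invoice (seller's account under FCA): inland to port, export clearance — exclude.
CIF value = FCA price + origin terminal + freight + insurance = 302860.76 + 931.79 + 9320.31 + 242.53 = 313355.39
Import duty = 313355.39 × 16% = 50136.86
Buyer bears: origin terminal 931.79 + freight 9320.31 + insurance 242.53 + brokerage 436.99 + delivery 1915.83 + duty 50136.86 = 62984.31
Landed cost = invoice 302860.76 + 62984.31 = 365845.07

Total landed cost: CAD 365845.07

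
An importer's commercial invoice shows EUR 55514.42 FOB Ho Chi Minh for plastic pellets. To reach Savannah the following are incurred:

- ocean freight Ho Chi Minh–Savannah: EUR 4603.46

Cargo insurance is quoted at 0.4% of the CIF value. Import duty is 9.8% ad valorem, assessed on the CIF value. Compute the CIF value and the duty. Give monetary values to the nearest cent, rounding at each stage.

CIF value: EUR 60359.32; import duty: EUR 5915.21

Let C be the CIF value. C = FOB price + freight + 0.4% × C
C − 0.4% × C = 55514.42 + 4603.46
0.996 × C = 60117.88
C = 60117.88 / 0.996 = 60359.32
Insurance premium = 0.4% × 60359.32 = 241.44
Import duty = 60359.32 × 9.8% = 5915.21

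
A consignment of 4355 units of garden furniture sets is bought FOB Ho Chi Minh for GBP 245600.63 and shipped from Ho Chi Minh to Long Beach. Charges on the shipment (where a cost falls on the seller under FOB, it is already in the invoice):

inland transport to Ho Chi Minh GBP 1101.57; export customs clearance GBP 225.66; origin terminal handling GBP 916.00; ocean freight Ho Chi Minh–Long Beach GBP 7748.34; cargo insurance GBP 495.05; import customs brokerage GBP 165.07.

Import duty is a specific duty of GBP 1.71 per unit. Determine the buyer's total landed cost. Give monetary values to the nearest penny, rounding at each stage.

FOB: the seller bears costs until goods are on board at the origin port; the buyer bears freight, insurance and all costs thereafter.
Already in the invoice (seller's account under FOB): inland to port, export clearance, origin terminal — exclude.
CIF value = FOB price + freight + insurance = 245600.63 + 7748.34 + 495.05 = 253844.02
Import duty = 4355 × 1.71 = 7447.05
Buyer bears: freight 7748.34 + insurance 495.05 + brokerage 165.07 + duty 7447.05 = 15855.51
Landed cost = invoice 245600.63 + 15855.51 = 261456.14

Total landed cost: GBP 261456.14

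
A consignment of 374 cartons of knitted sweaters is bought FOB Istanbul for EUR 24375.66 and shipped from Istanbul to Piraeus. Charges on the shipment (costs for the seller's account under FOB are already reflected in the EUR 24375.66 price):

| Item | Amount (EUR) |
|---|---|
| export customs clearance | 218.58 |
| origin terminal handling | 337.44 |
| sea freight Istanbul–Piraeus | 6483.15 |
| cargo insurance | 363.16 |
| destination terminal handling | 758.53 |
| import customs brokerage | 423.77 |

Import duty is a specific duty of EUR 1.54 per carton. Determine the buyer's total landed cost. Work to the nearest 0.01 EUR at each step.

Total landed cost: EUR 32980.23

FOB: the seller bears costs until goods are on board at the origin port; the buyer bears freight, insurance and all costs thereafter.
Already in the invoice (seller's account under FOB): export clearance, origin terminal — exclude.
CIF value = FOB price + freight + insurance = 24375.66 + 6483.15 + 363.16 = 31221.97
Import duty = 374 × 1.54 = 575.96
Buyer bears: freight 6483.15 + insurance 363.16 + destination terminal 758.53 + brokerage 423.77 + duty 575.96 = 8604.57
Landed cost = invoice 24375.66 + 8604.57 = 32980.23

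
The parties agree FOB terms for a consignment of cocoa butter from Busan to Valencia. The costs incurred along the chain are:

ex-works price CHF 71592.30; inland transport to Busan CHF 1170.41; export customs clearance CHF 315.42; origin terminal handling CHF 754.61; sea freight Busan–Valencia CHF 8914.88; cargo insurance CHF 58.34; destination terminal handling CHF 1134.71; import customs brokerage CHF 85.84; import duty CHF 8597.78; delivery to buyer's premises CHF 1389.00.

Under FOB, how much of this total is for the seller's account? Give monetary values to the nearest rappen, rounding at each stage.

Seller's account: CHF 73832.74

FOB: the seller bears costs until goods are on board at the origin port; the buyer bears freight, insurance and all costs thereafter.
Seller's account: goods 71592.30 + inland to port 1170.41 + export clearance 315.42 + origin terminal 754.61 = 73832.74
Buyer's account: freight 8914.88 + insurance 58.34 + destination terminal 1134.71 + brokerage 85.84 + duty 8597.78 + delivery 1389.00 = 20180.55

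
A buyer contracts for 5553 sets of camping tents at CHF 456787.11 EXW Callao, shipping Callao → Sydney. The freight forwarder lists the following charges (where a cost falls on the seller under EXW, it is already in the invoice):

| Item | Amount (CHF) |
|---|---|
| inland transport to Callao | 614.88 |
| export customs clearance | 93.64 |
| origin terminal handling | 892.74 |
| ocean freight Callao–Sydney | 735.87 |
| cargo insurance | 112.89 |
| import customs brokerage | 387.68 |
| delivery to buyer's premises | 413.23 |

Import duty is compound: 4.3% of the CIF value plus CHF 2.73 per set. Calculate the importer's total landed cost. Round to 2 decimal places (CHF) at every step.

Total landed cost: CHF 494944.93

EXW: the seller makes goods available at their premises; the buyer bears all onward costs.
CIF value = EXW price + inland to port + export clearance + origin terminal + freight + insurance = 456787.11 + 614.88 + 93.64 + 892.74 + 735.87 + 112.89 = 459237.13
Ad valorem component: 459237.13 × 4.3% = 19747.20
Specific component: 5553 × 2.73 = 15159.69
Import duty = 19747.20 + 15159.69 = 34906.89
Buyer bears: inland to port 614.88 + export clearance 93.64 + origin terminal 892.74 + freight 735.87 + insurance 112.89 + brokerage 387.68 + delivery 413.23 + duty 34906.89 = 38157.82
Landed cost = invoice 456787.11 + 38157.82 = 494944.93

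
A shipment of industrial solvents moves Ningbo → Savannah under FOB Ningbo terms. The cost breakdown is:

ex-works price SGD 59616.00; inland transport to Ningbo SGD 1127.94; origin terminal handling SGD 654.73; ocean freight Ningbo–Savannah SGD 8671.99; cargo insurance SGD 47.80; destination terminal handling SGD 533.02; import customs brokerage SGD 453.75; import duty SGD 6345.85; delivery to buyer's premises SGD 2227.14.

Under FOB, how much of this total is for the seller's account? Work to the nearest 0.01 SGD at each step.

FOB: the seller bears costs until goods are on board at the origin port; the buyer bears freight, insurance and all costs thereafter.
Seller's account: goods 59616.00 + inland to port 1127.94 + origin terminal 654.73 = 61398.67
Buyer's account: freight 8671.99 + insurance 47.80 + destination terminal 533.02 + brokerage 453.75 + duty 6345.85 + delivery 2227.14 = 18279.55

Seller's account: SGD 61398.67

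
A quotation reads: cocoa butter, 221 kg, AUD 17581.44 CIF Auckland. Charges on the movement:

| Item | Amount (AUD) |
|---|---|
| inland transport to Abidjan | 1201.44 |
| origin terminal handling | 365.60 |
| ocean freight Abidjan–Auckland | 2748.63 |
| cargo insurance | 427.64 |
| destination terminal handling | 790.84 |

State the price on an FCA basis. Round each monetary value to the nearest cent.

FCA price: AUD 14039.57

Not relevant to the conversion: inland to port — on the seller under both CIF and FCA; already in the CIF price and stays in the FCA price. destination terminal — on the buyer under both terms; not part of either seller's price.
From CIF to FCA, the seller no longer bears: origin terminal, freight, insurance.
FCA price = 17581.44 − 365.60 − 2748.63 − 427.64 = 14039.57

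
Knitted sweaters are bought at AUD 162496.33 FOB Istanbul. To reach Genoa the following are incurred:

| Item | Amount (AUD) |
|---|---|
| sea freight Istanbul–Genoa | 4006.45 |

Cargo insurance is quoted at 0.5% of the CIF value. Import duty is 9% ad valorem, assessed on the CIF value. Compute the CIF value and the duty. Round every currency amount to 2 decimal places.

CIF value: AUD 167339.48; import duty: AUD 15060.55

Let C be the CIF value. C = FOB price + freight + 0.5% × C
C − 0.5% × C = 162496.33 + 4006.45
0.995 × C = 166502.78
C = 166502.78 / 0.995 = 167339.48
Insurance premium = 0.5% × 167339.48 = 836.70
Import duty = 167339.48 × 9% = 15060.55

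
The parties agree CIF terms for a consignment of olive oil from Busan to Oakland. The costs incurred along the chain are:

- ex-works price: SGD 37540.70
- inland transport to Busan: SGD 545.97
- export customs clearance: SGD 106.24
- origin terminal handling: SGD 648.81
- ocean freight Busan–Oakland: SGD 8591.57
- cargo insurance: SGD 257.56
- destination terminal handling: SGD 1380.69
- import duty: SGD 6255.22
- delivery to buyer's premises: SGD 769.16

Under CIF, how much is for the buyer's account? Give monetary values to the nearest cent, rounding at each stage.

CIF: the seller pays costs through ocean freight and marine insurance to the destination port.
Seller's account: goods 37540.70 + inland to port 545.97 + export clearance 106.24 + origin terminal 648.81 + freight 8591.57 + insurance 257.56 = 47690.85
Buyer's account: destination terminal 1380.69 + duty 6255.22 + delivery 769.16 = 8405.07

Buyer's account: SGD 8405.07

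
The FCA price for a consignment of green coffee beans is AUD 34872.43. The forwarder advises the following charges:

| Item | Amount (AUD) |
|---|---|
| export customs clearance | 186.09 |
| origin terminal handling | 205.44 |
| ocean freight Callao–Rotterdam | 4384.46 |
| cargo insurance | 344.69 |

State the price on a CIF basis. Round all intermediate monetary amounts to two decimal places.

CIF price: AUD 39807.02

Not relevant to the conversion: export clearance — on the seller under both FCA and CIF; already in the FCA price and stays in the CIF price.
From FCA to CIF, the seller additionally bears: origin terminal, freight, insurance.
CIF price = 34872.43 + 205.44 + 4384.46 + 344.69 = 39807.02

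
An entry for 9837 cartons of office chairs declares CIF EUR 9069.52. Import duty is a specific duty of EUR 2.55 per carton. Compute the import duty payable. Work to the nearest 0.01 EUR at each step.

Import duty: EUR 25084.35

Import duty = 9837 × 2.55 = 25084.35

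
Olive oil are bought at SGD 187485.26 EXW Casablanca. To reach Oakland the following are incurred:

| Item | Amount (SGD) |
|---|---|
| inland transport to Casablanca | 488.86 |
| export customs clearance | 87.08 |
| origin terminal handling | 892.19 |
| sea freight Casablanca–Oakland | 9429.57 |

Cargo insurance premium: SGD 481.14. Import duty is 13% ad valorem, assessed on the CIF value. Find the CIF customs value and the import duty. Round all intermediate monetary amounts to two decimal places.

CIF = EXW price + pre-shipment costs + freight + insurance
CIF = 187485.26 + 488.86 + 87.08 + 892.19 + 9429.57 + 481.14 = 198864.10
Import duty = 198864.10 × 13% = 25852.33

CIF value: SGD 198864.10; import duty: SGD 25852.33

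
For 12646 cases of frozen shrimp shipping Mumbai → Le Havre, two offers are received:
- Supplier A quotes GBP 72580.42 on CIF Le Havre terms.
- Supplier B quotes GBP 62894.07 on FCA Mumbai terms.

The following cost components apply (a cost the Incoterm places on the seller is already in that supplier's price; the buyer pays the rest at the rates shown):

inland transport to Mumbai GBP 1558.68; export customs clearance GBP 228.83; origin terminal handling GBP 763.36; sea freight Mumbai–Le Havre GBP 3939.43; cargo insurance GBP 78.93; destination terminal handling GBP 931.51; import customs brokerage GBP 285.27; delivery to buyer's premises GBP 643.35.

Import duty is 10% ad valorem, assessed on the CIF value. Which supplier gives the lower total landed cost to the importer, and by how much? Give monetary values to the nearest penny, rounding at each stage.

Supplier A (CIF):
The CIF price already equals the CIF value: 72580.42
Import duty = 72580.42 × 10% = 7258.04
Buyer bears (A): 931.51 + 285.27 + 643.35 = 1860.13
Landed cost (A) = invoice 72580.42 + 1860.13 + duty 7258.04 = 81698.59
Supplier B (FCA):
CIF value = FCA price + origin terminal + freight + insurance = 62894.07 + 763.36 + 3939.43 + 78.93 = 67675.79
Import duty = 67675.79 × 10% = 6767.58
Buyer bears (B): 763.36 + 3939.43 + 78.93 + 931.51 + 285.27 + 643.35 = 6641.85
Landed cost (B) = invoice 62894.07 + 6641.85 + duty 6767.58 = 76303.50
Difference = |81698.59 − 76303.50| = 5395.09

Supplier B is cheaper by GBP 5395.09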